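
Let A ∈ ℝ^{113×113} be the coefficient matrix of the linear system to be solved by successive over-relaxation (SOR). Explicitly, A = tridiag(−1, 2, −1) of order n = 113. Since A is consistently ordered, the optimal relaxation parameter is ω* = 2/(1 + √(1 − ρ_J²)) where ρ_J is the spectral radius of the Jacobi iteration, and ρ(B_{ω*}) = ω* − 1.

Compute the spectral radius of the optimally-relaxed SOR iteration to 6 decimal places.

spectrum of D⁻¹(L+U) = {cos(kπ/114) : 1≤k≤113}; ρ_J = cos(π/114) = 0.999620.
√(1−ρ_J²) simplifies to sin(π/114) = 0.0275543.
Young: ω* = 2/(1+√(1−ρ_J²)) = 2/(1+0.0275543) = 2/1.0275543 = 1.946369.
ρ_SOR = ω* − 1 ≈ 0.946369.

ρ_SOR = 0.946369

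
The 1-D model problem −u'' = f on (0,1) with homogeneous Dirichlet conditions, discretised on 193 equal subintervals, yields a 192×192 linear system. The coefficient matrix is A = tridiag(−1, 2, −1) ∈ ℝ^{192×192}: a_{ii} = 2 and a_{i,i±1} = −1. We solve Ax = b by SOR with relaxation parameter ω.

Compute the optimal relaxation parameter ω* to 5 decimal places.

B_J for the 192×192 system has eigenvalues cos(kπ/193); ρ_J = cos(π/193) = 0.99987.
√(1 − cos²(π/193)) = sin(π/193) ≈ 0.016277.
ω* = 2 / (1 + 0.016277) = 2 / 1.016277 ≈ 1.96797.
At ω = 1.96797 every |λ(B_ω)| = ω−1, so ρ_SOR = 0.96797.

ω* = 1.96797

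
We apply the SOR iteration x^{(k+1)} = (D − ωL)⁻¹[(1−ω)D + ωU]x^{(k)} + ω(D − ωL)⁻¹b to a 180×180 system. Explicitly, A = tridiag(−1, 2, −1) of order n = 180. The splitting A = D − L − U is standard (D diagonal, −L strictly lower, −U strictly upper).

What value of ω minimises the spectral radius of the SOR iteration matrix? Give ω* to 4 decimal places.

n=180: λ(B_J) = 1 − λ(A)/2 = cos(kπ/181); k=1 gives ρ_J = 0.9998.
√(1−ρ_J²) simplifies to sin(π/181) = 0.01736.
ω* = 2/(1 + 0.01736) = 2/1.01736 = 1.9659.
ρ_SOR = ω* − 1 ≈ 0.9659.

ω* = 1.9659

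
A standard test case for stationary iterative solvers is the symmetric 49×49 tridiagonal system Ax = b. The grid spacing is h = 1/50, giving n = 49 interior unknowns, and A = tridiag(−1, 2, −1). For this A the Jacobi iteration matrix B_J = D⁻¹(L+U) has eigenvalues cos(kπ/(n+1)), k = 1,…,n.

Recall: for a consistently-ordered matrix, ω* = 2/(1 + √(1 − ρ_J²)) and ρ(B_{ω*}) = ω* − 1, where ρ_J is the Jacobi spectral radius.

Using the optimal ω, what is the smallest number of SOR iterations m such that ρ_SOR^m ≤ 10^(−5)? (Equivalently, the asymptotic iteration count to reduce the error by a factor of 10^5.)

m = 92

B_J for the 49×49 system has eigenvalues cos(kπ/50); ρ_J = cos(π/50) = 0.9980267.
√(1 − cos²(π/50)) = sin(π/50) ≈ 0.0627905.
So ω* = 2/1.0627905 = 1.8818384 (Young).
Hence ρ(B_{ω*}) = 1.8818384 − 1 = 0.8818384.
Need (0.8818384)^m ≤ 10^(−5): m ≥ 5·ln10/|ln 0.8818384| = 11.5129/0.125746 = 91.557 ⇒ m = 92.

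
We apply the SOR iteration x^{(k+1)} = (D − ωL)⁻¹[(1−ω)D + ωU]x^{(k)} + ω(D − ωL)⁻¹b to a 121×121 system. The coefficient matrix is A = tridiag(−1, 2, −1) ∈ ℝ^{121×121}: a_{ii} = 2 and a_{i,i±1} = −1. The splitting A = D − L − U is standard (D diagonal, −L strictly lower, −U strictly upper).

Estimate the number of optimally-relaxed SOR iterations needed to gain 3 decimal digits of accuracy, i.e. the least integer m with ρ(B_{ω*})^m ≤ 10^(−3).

[ρ_J] n=121: ρ(B_J) = cos(π/(n+1)) = cos(π/122) = 0.9996685.
1 − cos²(π/122) = sin²(π/122) ⇒ √(1−ρ_J²) = sin(π/122) = 0.0257479.
So ω* = 2/1.0257479 = 1.9497968 (Young).
ρ(B_{ω*}) = ω*−1 = 0.9497968
m ≥ 3·ln10 / (−ln 0.9497968) = 134.113; smallest integer m = 135.

m = 135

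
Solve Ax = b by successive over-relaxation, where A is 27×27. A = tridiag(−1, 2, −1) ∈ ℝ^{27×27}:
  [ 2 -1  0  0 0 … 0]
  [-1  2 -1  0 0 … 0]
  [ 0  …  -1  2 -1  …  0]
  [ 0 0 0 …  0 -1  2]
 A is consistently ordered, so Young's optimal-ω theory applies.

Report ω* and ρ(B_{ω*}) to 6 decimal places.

spectrum of D⁻¹(L+U) = {cos(kπ/28) : 1≤k≤27}; ρ_J = cos(π/28) = 0.993712.
1 − cos²(π/28) = sin²(π/28) ⇒ √(1−ρ_J²) = sin(π/28) = 0.1119645.
ω* = 2 / (1 + 0.1119645) = 2 / 1.1119645 ≈ 1.798619.
ρ_SOR = ω* − 1 = 1.798619 − 1 = 0.798619.

ω* = 1.798619, ρ_SOR = 0.798619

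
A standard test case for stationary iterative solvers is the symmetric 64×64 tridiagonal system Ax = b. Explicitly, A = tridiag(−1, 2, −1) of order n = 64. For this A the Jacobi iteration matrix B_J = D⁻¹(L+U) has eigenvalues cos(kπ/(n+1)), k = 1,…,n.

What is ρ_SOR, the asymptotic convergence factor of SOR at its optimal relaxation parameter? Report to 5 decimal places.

½·tridiag(1,0,1) at n=64: λ_k = cos(kπ/65); max |λ| at k=1 ⇒ ρ_J = cos(π/65) ≈ 0.99883.
√(1−ρ_J²) = |sin(π/65)| = 0.048313
ω* = 2/(1 + 0.048313) = 2/1.048313 = 1.90783.
At ω = 1.90783 every |λ(B_ω)| = ω−1, so ρ_SOR = 0.90783.

ρ_SOR = 0.90783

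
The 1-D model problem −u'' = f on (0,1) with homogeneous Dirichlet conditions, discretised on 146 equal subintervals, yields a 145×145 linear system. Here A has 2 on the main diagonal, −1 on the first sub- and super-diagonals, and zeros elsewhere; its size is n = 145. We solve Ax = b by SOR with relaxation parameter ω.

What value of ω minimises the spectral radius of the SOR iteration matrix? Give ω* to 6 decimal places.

spectrum of D⁻¹(L+U) = {cos(kπ/146) : 1≤k≤145}; ρ_J = cos(π/146) = 0.999769.
√(1−ρ_J²) = |sin(π/146)| = 0.0215161
ω* = 2 / (1 + 0.0215161) = 2 / 1.0215161 ≈ 1.957874.
ρ(B_{ω*}) = ω*−1 = 0.957874

ω* = 1.957874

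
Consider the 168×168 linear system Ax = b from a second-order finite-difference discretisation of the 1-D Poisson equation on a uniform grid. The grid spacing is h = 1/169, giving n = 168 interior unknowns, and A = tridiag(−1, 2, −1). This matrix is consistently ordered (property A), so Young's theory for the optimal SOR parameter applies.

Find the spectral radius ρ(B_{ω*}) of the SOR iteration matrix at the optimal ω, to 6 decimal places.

ρ_SOR = 0.963502

ρ_J = max_k |cos(kπ/169)| = cos(π/169) = 0.999827
root = sin(π/169) = 0.0185882  (since 1−cos² = sin²).
ω* = 2 / (1 + 0.0185882) = 2 / 1.0185882 ≈ 1.963502.
and ρ(B_{ω*}) = 1.963502 − 1 = 0.963502.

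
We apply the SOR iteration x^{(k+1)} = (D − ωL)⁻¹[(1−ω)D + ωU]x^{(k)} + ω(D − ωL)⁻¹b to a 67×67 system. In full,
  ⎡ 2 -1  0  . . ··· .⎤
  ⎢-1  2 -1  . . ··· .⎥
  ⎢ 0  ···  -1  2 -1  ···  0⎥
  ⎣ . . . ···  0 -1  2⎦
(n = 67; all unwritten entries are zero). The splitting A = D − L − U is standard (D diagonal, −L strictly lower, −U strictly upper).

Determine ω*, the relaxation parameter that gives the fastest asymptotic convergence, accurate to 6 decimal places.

With n=67, ρ(Jacobi) = cos(π/68) = 0.998933.
root = sin(π/68) = 0.0461835  (since 1−cos² = sin²).
ω* = 2/(1 + 0.0461835) = 2/1.0461835 = 1.911711.
At ω = 1.911711 every |λ(B_ω)| = ω−1, so ρ_SOR = 0.911711.

ω* = 1.911711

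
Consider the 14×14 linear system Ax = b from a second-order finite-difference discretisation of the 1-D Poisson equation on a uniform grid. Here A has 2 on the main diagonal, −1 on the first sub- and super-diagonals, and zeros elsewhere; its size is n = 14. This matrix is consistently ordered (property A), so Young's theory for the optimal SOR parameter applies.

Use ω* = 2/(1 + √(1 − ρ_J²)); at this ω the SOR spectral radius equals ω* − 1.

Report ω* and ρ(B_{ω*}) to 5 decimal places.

With n=14, ρ(Jacobi) = cos(π/15) = 0.97815.
1 − cos²(π/15) = sin²(π/15) ⇒ √(1−ρ_J²) = sin(π/15) = 0.207912.
Then 2/(1+√(1−ρ_J²)) = 2/(1+0.207912); ω* = 2/1.207912 = 1.65575.
and ρ(B_{ω*}) = 1.65575 − 1 = 0.65575.

ω* = 1.65575, ρ_SOR = 0.65575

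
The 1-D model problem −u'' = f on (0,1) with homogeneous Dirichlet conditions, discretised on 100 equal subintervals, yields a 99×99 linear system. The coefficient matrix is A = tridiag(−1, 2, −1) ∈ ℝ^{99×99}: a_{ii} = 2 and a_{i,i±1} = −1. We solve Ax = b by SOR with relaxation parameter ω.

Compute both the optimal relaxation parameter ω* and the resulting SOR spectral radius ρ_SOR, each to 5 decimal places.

ω* = 1.93909, ρ_SOR = 0.93909

½·tridiag(1,0,1) at n=99: λ_k = cos(kπ/100); max |λ| at k=1 ⇒ ρ_J = cos(π/100) ≈ 0.99951.
√(1−ρ_J²) = |sin(π/100)| = 0.031411
ω* = 2 / (1 + 0.031411) = 2 / 1.031411 ≈ 1.93909.
At ω = 1.93909 every |λ(B_ω)| = ω−1, so ρ_SOR = 0.93909.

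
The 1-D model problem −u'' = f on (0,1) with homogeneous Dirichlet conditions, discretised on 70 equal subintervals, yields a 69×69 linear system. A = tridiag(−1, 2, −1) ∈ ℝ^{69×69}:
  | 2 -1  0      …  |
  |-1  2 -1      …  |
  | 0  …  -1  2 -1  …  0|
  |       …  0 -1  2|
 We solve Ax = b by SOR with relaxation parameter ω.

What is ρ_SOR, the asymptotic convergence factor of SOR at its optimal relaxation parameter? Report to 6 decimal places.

spectrum of D⁻¹(L+U) = {cos(kπ/70) : 1≤k≤69}; ρ_J = cos(π/70) = 0.998993.
√(1 − cos²(π/70)) = sin(π/70) ≈ 0.0448648.
So ω* = 2/1.0448648 = 1.914123 (Young).
ρ_SOR = ω* − 1 = 1.914123 − 1 = 0.914123.

ρ_SOR = 0.914123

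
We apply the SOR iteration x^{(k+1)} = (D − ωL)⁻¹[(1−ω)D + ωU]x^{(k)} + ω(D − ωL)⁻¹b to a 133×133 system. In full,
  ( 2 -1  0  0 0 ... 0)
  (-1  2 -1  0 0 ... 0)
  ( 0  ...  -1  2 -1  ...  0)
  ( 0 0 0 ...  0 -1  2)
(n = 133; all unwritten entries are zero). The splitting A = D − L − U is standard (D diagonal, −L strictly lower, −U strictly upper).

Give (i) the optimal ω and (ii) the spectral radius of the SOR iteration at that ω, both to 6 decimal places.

ω* = 1.954189, ρ_SOR = 0.954189

[ρ_J] n=133: ρ(B_J) = cos(π/(n+1)) = cos(π/134) = 0.999725.
1 − cos²(π/134) = sin²(π/134) ⇒ √(1−ρ_J²) = sin(π/134) = 0.0234426.
ω* = 2/(1+0.0234426) = 1.954189
and ρ(B_{ω*}) = 1.954189 − 1 = 0.954189.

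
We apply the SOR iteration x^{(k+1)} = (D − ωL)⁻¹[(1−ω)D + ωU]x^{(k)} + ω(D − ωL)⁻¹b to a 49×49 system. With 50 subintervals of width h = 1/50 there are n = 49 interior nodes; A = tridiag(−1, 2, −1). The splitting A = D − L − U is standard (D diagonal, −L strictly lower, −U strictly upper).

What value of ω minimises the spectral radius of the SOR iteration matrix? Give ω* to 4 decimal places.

ω* = 1.8818

B_J for the 49×49 system has eigenvalues cos(kπ/50); ρ_J = cos(π/50) = 0.9980.
√(1−ρ_J²) = |sin(π/50)| = 0.06279
Young: ω* = 2/(1+√(1−ρ_J²)) = 2/(1+0.06279) = 2/1.06279 = 1.8818.
[ρ_SOR] ω* − 1 = 0.8818.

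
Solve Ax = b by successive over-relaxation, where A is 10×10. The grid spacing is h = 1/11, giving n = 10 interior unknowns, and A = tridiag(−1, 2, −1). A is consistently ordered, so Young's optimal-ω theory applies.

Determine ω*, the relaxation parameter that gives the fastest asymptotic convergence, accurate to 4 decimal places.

ρ_J = max_k |cos(kπ/11)| = cos(π/11) = 0.9595
1 − cos²(π/11) = sin²(π/11) ⇒ √(1−ρ_J²) = sin(π/11) = 0.28173.
Young: ω* = 2/(1+√(1−ρ_J²)) = 2/(1+0.28173) = 2/1.28173 = 1.5604.
[ρ_SOR] ω* − 1 = 0.5604.

ω* = 1.5604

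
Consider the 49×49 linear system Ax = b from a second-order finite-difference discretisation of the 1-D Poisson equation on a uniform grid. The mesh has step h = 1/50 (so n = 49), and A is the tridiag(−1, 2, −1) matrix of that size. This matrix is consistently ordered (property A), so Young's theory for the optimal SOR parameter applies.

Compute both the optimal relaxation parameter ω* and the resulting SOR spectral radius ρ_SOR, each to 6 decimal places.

With n=49, ρ(Jacobi) = cos(π/50) = 0.998027.
√(1−ρ_J²) = |sin(π/50)| = 0.0627905
[ω*] 2 ÷ (1 + 0.0627905) = 2 ÷ 1.0627905 = 1.881838.
ρ_SOR = ω* − 1 ≈ 0.881838.

ω* = 1.881838, ρ_SOR = 0.881838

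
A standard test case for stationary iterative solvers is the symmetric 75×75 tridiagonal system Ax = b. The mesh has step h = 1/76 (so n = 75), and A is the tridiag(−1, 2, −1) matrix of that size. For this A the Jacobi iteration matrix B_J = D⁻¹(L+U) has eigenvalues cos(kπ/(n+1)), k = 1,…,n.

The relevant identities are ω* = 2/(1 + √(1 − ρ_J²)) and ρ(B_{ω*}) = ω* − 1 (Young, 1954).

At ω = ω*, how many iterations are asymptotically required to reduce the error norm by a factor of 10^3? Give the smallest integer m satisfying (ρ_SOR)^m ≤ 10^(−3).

ρ_J = max_k |cos(kπ/76)| = cos(π/76) = 0.9991458
root = sin(π/76) = 0.0413250  (since 1−cos² = sin²).
ω* = 2 / (1 + 0.0413250) = 2 / 1.0413250 ≈ 1.9206300.
At ω = 1.9206300 every |λ(B_ω)| = ω−1, so ρ_SOR = 0.9206300.
ρ_SOR^m ≤ 10^(−3) ⇔ m ≥ 3·ln10/(−ln 0.9206300) = 6.90776/0.0826971 = 83.531; m = ⌈83.531⌉ = 84.

m = 84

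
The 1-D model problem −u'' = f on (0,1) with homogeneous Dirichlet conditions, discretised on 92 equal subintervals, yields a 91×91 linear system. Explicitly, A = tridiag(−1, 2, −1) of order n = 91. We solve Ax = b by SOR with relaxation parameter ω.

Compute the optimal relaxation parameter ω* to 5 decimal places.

ω* = 1.93397

[ρ_J] n=91: ρ(B_J) = cos(π/(n+1)) = cos(π/92) = 0.99942.
√(1 − cos²(π/92)) = sin(π/92) ≈ 0.034141.
ω* = 2 / (1 + 0.034141) = 2 / 1.034141 ≈ 1.93397.
ρ_SOR = ω* − 1 ≈ 0.93397.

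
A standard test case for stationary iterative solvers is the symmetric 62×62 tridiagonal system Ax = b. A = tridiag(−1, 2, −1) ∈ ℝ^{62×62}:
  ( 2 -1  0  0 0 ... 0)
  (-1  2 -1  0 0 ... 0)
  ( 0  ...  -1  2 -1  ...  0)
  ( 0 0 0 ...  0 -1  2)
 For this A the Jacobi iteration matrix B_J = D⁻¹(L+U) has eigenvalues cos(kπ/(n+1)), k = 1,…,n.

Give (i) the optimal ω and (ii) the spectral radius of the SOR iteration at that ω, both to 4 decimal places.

ω* = 1.9050, ρ_SOR = 0.9050

With n=62, ρ(Jacobi) = cos(π/63) = 0.9988.
√(1 − cos²(π/63)) = sin(π/63) ≈ 0.04985.
So ω* = 2/1.04985 = 1.9050 (Young).
ρ_SOR = ω* − 1 = 1.9050 − 1 = 0.9050.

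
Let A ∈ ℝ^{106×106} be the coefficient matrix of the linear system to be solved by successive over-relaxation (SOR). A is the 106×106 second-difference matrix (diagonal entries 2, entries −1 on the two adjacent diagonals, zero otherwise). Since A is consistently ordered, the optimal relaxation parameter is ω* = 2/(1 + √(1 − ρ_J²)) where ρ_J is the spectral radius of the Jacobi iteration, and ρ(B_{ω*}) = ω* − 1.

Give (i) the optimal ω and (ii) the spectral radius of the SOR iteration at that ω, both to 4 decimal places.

ρ_J = max_k |cos(kπ/107)| = cos(π/107) = 0.9996
root = sin(π/107) = 0.02936  (since 1−cos² = sin²).
So ω* = 2/1.02936 = 1.9430 (Young).
ρ_SOR = ω* − 1 = 1.9430 − 1 = 0.9430.

ω* = 1.9430, ρ_SOR = 0.9430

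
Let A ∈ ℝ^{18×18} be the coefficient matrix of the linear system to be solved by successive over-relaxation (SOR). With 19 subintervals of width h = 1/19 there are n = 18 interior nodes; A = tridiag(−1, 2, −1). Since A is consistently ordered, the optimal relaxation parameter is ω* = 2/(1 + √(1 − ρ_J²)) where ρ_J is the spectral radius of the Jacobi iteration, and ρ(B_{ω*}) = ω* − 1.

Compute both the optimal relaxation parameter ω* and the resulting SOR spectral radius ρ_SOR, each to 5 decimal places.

ω* = 1.71734, ρ_SOR = 0.71734

[ρ_J] n=18: ρ(B_J) = cos(π/(n+1)) = cos(π/19) = 0.98636.
√(1−ρ_J²) = |sin(π/19)| = 0.164595
ω* = 2 / (1 + 0.164595) = 2 / 1.164595 ≈ 1.71734.
and ρ(B_{ω*}) = 1.71734 − 1 = 0.71734.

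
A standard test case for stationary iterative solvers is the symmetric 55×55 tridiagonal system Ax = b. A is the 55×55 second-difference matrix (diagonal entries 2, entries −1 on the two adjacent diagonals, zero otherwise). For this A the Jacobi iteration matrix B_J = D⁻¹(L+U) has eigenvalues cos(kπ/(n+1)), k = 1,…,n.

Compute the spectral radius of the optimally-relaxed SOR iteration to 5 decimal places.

[ρ_J] n=55: ρ(B_J) = cos(π/(n+1)) = cos(π/56) = 0.99843.
1 − cos²(π/56) = sin²(π/56) ⇒ √(1−ρ_J²) = sin(π/56) = 0.056070.
ω* = 2/(1 + 0.056070) = 2/1.056070 = 1.89381.
ρ(B_{ω*}) = ω*−1 = 0.89381

ρ_SOR = 0.89381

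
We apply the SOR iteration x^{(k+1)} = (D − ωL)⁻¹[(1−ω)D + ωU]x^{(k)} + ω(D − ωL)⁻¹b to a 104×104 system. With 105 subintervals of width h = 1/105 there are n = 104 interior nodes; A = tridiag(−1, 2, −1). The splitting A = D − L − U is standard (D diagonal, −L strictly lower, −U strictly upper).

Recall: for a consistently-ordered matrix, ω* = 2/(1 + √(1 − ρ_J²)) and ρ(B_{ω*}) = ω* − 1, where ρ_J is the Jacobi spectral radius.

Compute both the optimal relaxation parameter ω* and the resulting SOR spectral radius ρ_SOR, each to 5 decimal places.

B_J for the 104×104 system has eigenvalues cos(kπ/105); ρ_J = cos(π/105) = 0.99955.
1 − cos²(π/105) = sin²(π/105) ⇒ √(1−ρ_J²) = sin(π/105) = 0.029915.
ω* = 2/(1+0.029915) = 1.94191
ρ_SOR = ω* − 1 = 1.94191 − 1 = 0.94191.

ω* = 1.94191, ρ_SOR = 0.94191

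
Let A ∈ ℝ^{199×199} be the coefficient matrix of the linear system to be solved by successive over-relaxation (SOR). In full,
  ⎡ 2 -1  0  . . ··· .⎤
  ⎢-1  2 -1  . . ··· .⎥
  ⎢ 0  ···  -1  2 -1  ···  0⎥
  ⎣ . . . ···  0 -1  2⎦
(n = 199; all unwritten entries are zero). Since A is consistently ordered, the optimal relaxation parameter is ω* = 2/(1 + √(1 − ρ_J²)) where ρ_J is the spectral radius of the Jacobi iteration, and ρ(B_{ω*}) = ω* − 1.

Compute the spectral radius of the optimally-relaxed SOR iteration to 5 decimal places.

ρ_SOR = 0.96907

B_J for the 199×199 system has eigenvalues cos(kπ/200); ρ_J = cos(π/200) = 0.99988.
√(1−ρ_J²) = |sin(π/200)| = 0.015707
ω* = 2 / (1 + 0.015707) = 2 / 1.015707 ≈ 1.96907.
Hence ρ(B_{ω*}) = 1.96907 − 1 = 0.96907.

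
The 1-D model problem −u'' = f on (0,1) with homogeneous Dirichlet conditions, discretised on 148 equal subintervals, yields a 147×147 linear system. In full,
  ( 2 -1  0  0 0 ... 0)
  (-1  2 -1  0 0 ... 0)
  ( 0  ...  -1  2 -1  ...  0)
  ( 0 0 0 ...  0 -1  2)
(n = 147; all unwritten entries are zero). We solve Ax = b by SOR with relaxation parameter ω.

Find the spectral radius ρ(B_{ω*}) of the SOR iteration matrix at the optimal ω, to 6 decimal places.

ρ_SOR = 0.958432

With n=147, ρ(Jacobi) = cos(π/148) = 0.999775.
√(1 − cos²(π/148)) = sin(π/148) ≈ 0.0212254.
Then 2/(1+√(1−ρ_J²)) = 2/(1+0.0212254); ω* = 2/1.0212254 = 1.958432.
and ρ(B_{ω*}) = 1.958432 − 1 = 0.958432.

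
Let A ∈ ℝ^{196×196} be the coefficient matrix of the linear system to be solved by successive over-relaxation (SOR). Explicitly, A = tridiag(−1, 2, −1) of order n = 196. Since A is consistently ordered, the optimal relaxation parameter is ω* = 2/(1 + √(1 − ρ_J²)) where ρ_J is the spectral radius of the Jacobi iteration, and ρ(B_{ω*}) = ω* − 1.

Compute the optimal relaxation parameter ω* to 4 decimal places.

[ρ_J] n=196: ρ(B_J) = cos(π/(n+1)) = cos(π/197) = 0.9999.
1 − cos²(π/197) = sin²(π/197) ⇒ √(1−ρ_J²) = sin(π/197) = 0.01595.
Young: ω* = 2/(1+√(1−ρ_J²)) = 2/(1+0.01595) = 2/1.01595 = 1.9686.
Hence ρ(B_{ω*}) = 1.9686 − 1 = 0.9686.

ω* = 1.9686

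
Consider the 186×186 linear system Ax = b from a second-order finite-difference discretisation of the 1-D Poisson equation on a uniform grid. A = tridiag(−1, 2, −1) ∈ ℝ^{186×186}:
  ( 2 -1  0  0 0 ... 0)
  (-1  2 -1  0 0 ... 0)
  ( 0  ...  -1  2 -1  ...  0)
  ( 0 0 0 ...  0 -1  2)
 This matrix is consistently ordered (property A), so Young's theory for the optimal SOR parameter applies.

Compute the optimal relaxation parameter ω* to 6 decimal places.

ω* = 1.966957

With n=186, ρ(Jacobi) = cos(π/187) = 0.999859.
√(1 − cos²(π/187)) = sin(π/187) ≈ 0.0167992.
ω* = 2/(1+0.0167992) = 1.966957
Hence ρ(B_{ω*}) = 1.966957 − 1 = 0.966957.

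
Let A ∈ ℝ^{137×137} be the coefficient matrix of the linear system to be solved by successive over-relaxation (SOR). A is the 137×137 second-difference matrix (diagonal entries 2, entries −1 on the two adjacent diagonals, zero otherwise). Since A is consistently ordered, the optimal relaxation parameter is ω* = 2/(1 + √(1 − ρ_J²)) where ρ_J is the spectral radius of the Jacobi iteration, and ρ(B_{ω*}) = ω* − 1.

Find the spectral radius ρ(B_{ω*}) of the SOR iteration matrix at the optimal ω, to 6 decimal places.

ρ_SOR = 0.955487

spectrum of D⁻¹(L+U) = {cos(kπ/138) : 1≤k≤137}; ρ_J = cos(π/138) = 0.999741.
√(1−ρ_J²) = |sin(π/138)| = 0.0227632
ω* = 2/(1 + 0.0227632) = 2/1.0227632 = 1.955487.
At ω = 1.955487 every |λ(B_ω)| = ω−1, so ρ_SOR = 0.955487.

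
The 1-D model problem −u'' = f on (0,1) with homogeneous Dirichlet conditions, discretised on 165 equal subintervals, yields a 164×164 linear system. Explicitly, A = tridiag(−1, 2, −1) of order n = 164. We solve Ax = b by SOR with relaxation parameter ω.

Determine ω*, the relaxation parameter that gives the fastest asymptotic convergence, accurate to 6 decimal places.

ω* = 1.962634

spectrum of D⁻¹(L+U) = {cos(kπ/165) : 1≤k≤164}; ρ_J = cos(π/165) = 0.999819.
1 − cos²(π/165) = sin²(π/165) ⇒ √(1−ρ_J²) = sin(π/165) = 0.0190388.
ω* = 2/(1 + 0.0190388) = 2/1.0190388 = 1.962634.
ρ_SOR = ω* − 1 = 1.962634 − 1 = 0.962634.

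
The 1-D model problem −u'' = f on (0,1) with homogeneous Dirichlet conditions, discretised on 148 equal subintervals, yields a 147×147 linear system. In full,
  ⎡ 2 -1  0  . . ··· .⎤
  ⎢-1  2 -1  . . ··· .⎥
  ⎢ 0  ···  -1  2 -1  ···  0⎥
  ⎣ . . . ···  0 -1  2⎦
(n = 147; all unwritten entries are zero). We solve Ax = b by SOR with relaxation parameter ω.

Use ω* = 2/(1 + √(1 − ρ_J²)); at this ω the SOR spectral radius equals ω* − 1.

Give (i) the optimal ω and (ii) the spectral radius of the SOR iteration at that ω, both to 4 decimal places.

n=147: λ(B_J) = 1 − λ(A)/2 = cos(kπ/148); k=1 gives ρ_J = 0.9998.
√(1 − cos²(π/148)) = sin(π/148) ≈ 0.02123.
Young: ω* = 2/(1+√(1−ρ_J²)) = 2/(1+0.02123) = 2/1.02123 = 1.9584.
At ω = 1.9584 every |λ(B_ω)| = ω−1, so ρ_SOR = 0.9584.

ω* = 1.9584, ρ_SOR = 0.9584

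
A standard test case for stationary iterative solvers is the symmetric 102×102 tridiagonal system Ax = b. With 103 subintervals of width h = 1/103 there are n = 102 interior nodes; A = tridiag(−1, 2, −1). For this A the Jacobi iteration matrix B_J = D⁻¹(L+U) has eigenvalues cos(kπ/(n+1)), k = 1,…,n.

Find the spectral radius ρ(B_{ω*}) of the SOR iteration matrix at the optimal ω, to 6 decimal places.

ρ_SOR = 0.940813

[ρ_J] n=102: ρ(B_J) = cos(π/(n+1)) = cos(π/103) = 0.999535.
1 − cos²(π/103) = sin²(π/103) ⇒ √(1−ρ_J²) = sin(π/103) = 0.0304962.
[ω*] 2 ÷ (1 + 0.0304962) = 2 ÷ 1.0304962 = 1.940813.
ρ_SOR = ω* − 1 = 1.940813 − 1 = 0.940813.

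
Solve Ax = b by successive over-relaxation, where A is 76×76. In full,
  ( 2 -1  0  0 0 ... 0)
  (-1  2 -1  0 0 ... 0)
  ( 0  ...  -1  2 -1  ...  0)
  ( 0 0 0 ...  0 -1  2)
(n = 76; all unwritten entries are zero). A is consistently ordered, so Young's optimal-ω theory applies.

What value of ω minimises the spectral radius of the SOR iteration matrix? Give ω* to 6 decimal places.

n=76: λ(B_J) = 1 − λ(A)/2 = cos(kπ/77); k=1 gives ρ_J = 0.999168.
root = sin(π/77) = 0.0407886  (since 1−cos² = sin²).
ω* = 2/(1 + 0.0407886) = 2/1.0407886 = 1.921620.
and ρ(B_{ω*}) = 1.921620 − 1 = 0.921620.

ω* = 1.921620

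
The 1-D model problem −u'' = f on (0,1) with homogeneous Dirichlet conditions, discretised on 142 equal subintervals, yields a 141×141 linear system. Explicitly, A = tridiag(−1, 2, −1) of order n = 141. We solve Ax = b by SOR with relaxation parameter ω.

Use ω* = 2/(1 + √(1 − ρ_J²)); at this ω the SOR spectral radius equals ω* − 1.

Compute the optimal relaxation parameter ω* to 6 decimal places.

n=141: λ(B_J) = 1 − λ(A)/2 = cos(kπ/142); k=1 gives ρ_J = 0.999755.
root = sin(π/142) = 0.0221221  (since 1−cos² = sin²).
ω* = 2 / (1 + 0.0221221) = 2 / 1.0221221 ≈ 1.956713.
Hence ρ(B_{ω*}) = 1.956713 − 1 = 0.956713.

ω* = 1.956713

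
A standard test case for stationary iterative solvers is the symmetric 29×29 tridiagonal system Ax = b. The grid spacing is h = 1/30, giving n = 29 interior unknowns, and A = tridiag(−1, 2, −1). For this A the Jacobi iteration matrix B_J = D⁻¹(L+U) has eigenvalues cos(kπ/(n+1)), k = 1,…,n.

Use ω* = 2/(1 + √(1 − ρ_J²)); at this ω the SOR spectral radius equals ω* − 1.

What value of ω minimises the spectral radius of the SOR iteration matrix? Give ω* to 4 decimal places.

spectrum of D⁻¹(L+U) = {cos(kπ/30) : 1≤k≤29}; ρ_J = cos(π/30) = 0.9945.
1 − cos²(π/30) = sin²(π/30) ⇒ √(1−ρ_J²) = sin(π/30) = 0.10453.
ω* = 2 / (1 + 0.10453) = 2 / 1.10453 ≈ 1.8107.
Hence ρ(B_{ω*}) = 1.8107 − 1 = 0.8107.

ω* = 1.8107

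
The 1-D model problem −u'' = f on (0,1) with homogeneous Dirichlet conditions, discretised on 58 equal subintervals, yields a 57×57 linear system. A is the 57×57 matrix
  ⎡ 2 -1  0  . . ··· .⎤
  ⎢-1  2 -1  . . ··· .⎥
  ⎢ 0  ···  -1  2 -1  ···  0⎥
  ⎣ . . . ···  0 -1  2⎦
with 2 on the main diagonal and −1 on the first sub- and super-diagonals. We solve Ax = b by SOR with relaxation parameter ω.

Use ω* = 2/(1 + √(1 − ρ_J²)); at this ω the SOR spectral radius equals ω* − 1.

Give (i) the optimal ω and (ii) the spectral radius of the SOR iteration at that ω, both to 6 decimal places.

ω* = 1.897283, ρ_SOR = 0.897283

n=57: λ(B_J) = 1 − λ(A)/2 = cos(kπ/58); k=1 gives ρ_J = 0.998533.
√(1−ρ_J²) simplifies to sin(π/58) = 0.0541389.
ω* = 2/(1+0.0541389) = 1.897283
ρ_SOR = ω* − 1 ≈ 0.897283.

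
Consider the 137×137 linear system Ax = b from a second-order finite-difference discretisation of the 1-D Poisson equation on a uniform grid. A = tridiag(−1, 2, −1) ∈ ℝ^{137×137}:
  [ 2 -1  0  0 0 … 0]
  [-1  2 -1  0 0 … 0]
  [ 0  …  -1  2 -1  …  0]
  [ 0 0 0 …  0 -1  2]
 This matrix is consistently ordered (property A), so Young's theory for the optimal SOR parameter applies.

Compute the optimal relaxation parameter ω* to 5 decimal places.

ω* = 1.95549

n=137: λ(B_J) = 1 − λ(A)/2 = cos(kπ/138); k=1 gives ρ_J = 0.99974.
1 − cos²(π/138) = sin²(π/138) ⇒ √(1−ρ_J²) = sin(π/138) = 0.022763.
ω* = 2 / (1 + 0.022763) = 2 / 1.022763 ≈ 1.95549.
and ρ(B_{ω*}) = 1.95549 − 1 = 0.95549.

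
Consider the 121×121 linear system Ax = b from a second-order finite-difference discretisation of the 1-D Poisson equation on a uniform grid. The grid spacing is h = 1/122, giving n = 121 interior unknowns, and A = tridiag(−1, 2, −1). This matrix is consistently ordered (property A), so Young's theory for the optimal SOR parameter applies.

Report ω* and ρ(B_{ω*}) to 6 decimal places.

ω* = 1.949797, ρ_SOR = 0.949797

n=121: λ(B_J) = 1 − λ(A)/2 = cos(kπ/122); k=1 gives ρ_J = 0.999668.
√(1 − cos²(π/122)) = sin(π/122) ≈ 0.0257479.
ω* = 2/(1+0.0257479) = 1.949797
At ω = 1.949797 every |λ(B_ω)| = ω−1, so ρ_SOR = 0.949797.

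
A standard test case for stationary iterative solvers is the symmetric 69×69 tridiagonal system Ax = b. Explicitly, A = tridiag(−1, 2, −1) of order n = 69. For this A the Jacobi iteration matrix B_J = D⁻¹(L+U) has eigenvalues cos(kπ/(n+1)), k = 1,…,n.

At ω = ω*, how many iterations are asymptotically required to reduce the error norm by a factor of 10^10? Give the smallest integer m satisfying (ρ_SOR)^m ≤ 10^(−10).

B_J for the 69×69 system has eigenvalues cos(kπ/70); ρ_J = cos(π/70) = 0.9989931.
√(1−ρ_J²) simplifies to sin(π/70) = 0.0448648.
[ω*] 2 ÷ (1 + 0.0448648) = 2 ÷ 1.0448648 = 1.9141232.
ρ_SOR = ω* − 1 = 1.9141232 − 1 = 0.9141232.
For 10 digits: m = 10·ln10 / (−ln 0.9141232) = 23.0259/0.0897899 = 256.442; round up → m = 257.

m = 257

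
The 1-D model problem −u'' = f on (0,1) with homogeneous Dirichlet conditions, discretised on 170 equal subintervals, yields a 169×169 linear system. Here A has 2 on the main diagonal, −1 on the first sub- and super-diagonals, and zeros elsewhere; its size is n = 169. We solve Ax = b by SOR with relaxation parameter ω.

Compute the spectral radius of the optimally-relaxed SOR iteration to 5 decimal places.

ρ_SOR = 0.96371

n=169: λ(B_J) = 1 − λ(A)/2 = cos(kπ/170); k=1 gives ρ_J = 0.99983.
root = sin(π/170) = 0.018479  (since 1−cos² = sin²).
ω* = 2 / (1 + 0.018479) = 2 / 1.018479 ≈ 1.96371.
[ρ_SOR] ω* − 1 = 0.96371.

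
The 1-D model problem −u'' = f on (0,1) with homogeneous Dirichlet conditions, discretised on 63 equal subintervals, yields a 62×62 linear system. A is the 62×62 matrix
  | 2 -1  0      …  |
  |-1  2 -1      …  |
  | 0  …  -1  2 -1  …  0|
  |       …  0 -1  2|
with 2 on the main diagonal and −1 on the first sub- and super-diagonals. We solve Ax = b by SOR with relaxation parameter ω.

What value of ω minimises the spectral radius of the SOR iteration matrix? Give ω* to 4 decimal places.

ω* = 1.9050

[ρ_J] n=62: ρ(B_J) = cos(π/(n+1)) = cos(π/63) = 0.9988.
√(1−ρ_J²) simplifies to sin(π/63) = 0.04985.
So ω* = 2/1.04985 = 1.9050 (Young).
[ρ_SOR] ω* − 1 = 0.9050.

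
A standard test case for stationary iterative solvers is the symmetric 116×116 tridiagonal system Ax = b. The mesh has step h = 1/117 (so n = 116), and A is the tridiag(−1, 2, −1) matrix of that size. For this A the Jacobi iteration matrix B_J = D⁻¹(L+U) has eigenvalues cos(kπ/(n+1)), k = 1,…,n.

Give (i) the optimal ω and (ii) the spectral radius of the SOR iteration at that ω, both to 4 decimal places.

n=116: λ(B_J) = 1 − λ(A)/2 = cos(kπ/117); k=1 gives ρ_J = 0.9996.
√(1−ρ_J²) simplifies to sin(π/117) = 0.02685.
ω* = 2/(1 + 0.02685) = 2/1.02685 = 1.9477.
[ρ_SOR] ω* − 1 = 0.9477.

ω* = 1.9477, ρ_SOR = 0.9477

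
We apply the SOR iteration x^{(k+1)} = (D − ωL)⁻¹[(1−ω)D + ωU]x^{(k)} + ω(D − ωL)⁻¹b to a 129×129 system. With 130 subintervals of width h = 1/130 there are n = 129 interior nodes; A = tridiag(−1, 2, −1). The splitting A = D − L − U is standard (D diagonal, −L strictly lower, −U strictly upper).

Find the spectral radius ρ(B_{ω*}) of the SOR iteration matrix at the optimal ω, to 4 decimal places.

ρ_SOR = 0.9528

½·tridiag(1,0,1) at n=129: λ_k = cos(kπ/130); max |λ| at k=1 ⇒ ρ_J = cos(π/130) ≈ 0.9997.
root = sin(π/130) = 0.02416  (since 1−cos² = sin²).
ω* = 2/(1 + 0.02416) = 2/1.02416 = 1.9528.
Hence ρ(B_{ω*}) = 1.9528 − 1 = 0.9528.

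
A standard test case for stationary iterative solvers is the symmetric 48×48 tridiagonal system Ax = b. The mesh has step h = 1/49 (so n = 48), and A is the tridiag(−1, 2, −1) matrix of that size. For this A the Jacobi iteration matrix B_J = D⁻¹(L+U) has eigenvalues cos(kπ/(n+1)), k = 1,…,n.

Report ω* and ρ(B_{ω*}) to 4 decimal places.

ω* = 1.8796, ρ_SOR = 0.8796

n=48: λ(B_J) = 1 − λ(A)/2 = cos(kπ/49); k=1 gives ρ_J = 0.9979.
1 − cos²(π/49) = sin²(π/49) ⇒ √(1−ρ_J²) = sin(π/49) = 0.06407.
ω* = 2/(1 + 0.06407) = 2/1.06407 = 1.8796.
Hence ρ(B_{ω*}) = 1.8796 − 1 = 0.8796.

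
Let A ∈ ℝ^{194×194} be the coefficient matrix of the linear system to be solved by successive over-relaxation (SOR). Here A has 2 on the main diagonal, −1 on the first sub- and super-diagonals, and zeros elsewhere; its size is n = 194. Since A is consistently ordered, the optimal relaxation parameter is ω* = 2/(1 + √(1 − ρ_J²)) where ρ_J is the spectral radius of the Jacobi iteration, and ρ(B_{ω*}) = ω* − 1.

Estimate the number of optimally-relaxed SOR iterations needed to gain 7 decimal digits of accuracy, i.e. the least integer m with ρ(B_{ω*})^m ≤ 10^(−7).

m = 501

B_J for the 194×194 system has eigenvalues cos(kπ/195); ρ_J = cos(π/195) = 0.9998702.
root = sin(π/195) = 0.0161100  (since 1−cos² = sin²).
ω* = 2 / (1 + 0.0161100) = 2 / 1.0161100 ≈ 1.9682908.
ρ_SOR = ω* − 1 ≈ 0.9682908.
ρ_SOR^m ≤ 10^(−7) ⇔ m ≥ 7·ln10/(−ln 0.9682908) = 16.1181/0.0322228 = 500.208; m = ⌈500.208⌉ = 501.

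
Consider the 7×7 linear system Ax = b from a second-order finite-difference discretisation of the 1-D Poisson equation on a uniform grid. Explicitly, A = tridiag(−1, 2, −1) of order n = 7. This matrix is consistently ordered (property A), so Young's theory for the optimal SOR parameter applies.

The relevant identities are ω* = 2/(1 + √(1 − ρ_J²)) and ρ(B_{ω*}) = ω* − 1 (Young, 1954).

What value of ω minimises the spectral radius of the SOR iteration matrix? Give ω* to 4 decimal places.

ω* = 1.4465

spectrum of D⁻¹(L+U) = {cos(kπ/8) : 1≤k≤7}; ρ_J = cos(π/8) = 0.9239.
√(1−ρ_J²) simplifies to sin(π/8) = 0.38268.
ω* = 2 / (1 + 0.38268) = 2 / 1.38268 ≈ 1.4465.
and ρ(B_{ω*}) = 1.4465 − 1 = 0.4465.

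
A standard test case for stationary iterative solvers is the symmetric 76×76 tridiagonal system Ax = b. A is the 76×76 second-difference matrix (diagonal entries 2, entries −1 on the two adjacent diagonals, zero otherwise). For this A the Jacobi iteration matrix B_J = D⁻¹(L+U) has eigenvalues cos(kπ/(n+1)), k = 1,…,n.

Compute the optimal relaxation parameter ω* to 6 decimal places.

[ρ_J] n=76: ρ(B_J) = cos(π/(n+1)) = cos(π/77) = 0.999168.
1 − cos²(π/77) = sin²(π/77) ⇒ √(1−ρ_J²) = sin(π/77) = 0.0407886.
Young: ω* = 2/(1+√(1−ρ_J²)) = 2/(1+0.0407886) = 2/1.0407886 = 1.921620.
ρ_SOR = ω* − 1 = 1.921620 − 1 = 0.921620.

ω* = 1.921620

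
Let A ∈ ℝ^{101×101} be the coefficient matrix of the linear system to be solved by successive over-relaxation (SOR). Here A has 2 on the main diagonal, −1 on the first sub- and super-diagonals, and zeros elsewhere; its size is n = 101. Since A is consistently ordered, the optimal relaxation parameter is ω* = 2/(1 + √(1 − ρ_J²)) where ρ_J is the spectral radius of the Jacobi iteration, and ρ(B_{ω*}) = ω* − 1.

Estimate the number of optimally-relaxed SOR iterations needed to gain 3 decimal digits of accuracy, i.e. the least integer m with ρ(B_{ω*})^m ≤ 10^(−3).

m = 113

ρ_J = max_k |cos(kπ/102)| = cos(π/102) = 0.9995257
√(1−ρ_J²) = |sin(π/102)| = 0.0307951
Then 2/(1+√(1−ρ_J²)) = 2/(1+0.0307951); ω* = 2/1.0307951 = 1.9402498.
ρ(B_{ω*}) = ω*−1 = 0.9402498
(0.9402498)^m ≤ 10^{−3}  ⇒  m·ln(0.9402498) ≤ −3·ln10  ⇒  m ≥ 112.121  ⇒  m = 113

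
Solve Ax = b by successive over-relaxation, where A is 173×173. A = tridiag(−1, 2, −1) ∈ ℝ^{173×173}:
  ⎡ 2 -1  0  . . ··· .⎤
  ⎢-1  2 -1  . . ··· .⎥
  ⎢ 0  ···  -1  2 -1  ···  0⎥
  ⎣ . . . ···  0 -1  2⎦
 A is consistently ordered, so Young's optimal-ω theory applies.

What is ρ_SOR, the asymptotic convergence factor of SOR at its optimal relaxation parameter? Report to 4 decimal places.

ρ_SOR = 0.9645

n=173: λ(B_J) = 1 − λ(A)/2 = cos(kπ/174); k=1 gives ρ_J = 0.9998.
√(1 − cos²(π/174)) = sin(π/174) ≈ 0.01805.
Young: ω* = 2/(1+√(1−ρ_J²)) = 2/(1+0.01805) = 2/1.01805 = 1.9645.
At ω = 1.9645 every |λ(B_ω)| = ω−1, so ρ_SOR = 0.9645.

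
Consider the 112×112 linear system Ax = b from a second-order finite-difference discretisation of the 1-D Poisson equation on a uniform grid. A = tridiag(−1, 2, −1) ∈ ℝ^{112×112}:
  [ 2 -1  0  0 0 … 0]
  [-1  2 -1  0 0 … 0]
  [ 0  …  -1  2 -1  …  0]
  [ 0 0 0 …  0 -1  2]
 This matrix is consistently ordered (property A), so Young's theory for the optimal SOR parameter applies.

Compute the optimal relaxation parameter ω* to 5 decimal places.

ω* = 1.94591

spectrum of D⁻¹(L+U) = {cos(kπ/113) : 1≤k≤112}; ρ_J = cos(π/113) = 0.99961.
√(1−ρ_J²) simplifies to sin(π/113) = 0.027798.
ω* = 2 / (1 + 0.027798) = 2 / 1.027798 ≈ 1.94591.
ρ_SOR = ω* − 1 ≈ 0.94591.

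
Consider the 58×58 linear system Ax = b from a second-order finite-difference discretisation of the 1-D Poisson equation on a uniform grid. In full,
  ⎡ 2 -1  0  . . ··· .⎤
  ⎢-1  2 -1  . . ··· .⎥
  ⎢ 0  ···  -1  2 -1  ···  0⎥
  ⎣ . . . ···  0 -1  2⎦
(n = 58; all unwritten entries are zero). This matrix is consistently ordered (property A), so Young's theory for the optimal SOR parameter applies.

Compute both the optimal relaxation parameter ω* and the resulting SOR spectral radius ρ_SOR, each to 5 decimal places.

ω* = 1.89893, ρ_SOR = 0.89893

spectrum of D⁻¹(L+U) = {cos(kπ/59) : 1≤k≤58}; ρ_J = cos(π/59) = 0.99858.
1 − cos²(π/59) = sin²(π/59) ⇒ √(1−ρ_J²) = sin(π/59) = 0.053222.
ω* = 2/(1+0.053222) = 1.89893
At ω = 1.89893 every |λ(B_ω)| = ω−1, so ρ_SOR = 0.89893.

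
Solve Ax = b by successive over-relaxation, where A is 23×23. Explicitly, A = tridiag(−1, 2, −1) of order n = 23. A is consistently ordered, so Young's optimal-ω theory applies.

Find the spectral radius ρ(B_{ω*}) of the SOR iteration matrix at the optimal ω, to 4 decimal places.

½·tridiag(1,0,1) at n=23: λ_k = cos(kπ/24); max |λ| at k=1 ⇒ ρ_J = cos(π/24) ≈ 0.9914.
1 − cos²(π/24) = sin²(π/24) ⇒ √(1−ρ_J²) = sin(π/24) = 0.13053.
[ω*] 2 ÷ (1 + 0.13053) = 2 ÷ 1.13053 = 1.7691.
Hence ρ(B_{ω*}) = 1.7691 − 1 = 0.7691.

ρ_SOR = 0.7691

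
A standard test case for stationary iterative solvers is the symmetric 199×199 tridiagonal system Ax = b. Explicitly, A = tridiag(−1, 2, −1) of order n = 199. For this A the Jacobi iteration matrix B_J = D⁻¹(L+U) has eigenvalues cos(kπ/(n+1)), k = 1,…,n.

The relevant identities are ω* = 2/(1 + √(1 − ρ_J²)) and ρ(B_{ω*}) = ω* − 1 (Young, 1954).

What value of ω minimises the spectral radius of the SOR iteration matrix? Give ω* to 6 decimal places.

½·tridiag(1,0,1) at n=199: λ_k = cos(kπ/200); max |λ| at k=1 ⇒ ρ_J = cos(π/200) ≈ 0.999877.
√(1 − cos²(π/200)) = sin(π/200) ≈ 0.0157073.
Then 2/(1+√(1−ρ_J²)) = 2/(1+0.0157073); ω* = 2/1.0157073 = 1.969071.
At ω = 1.969071 every |λ(B_ω)| = ω−1, so ρ_SOR = 0.969071.

ω* = 1.969071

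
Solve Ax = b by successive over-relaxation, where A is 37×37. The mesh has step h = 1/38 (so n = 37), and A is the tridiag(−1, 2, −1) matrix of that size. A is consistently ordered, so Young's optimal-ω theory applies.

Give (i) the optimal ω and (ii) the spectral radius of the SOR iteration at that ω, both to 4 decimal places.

ω* = 1.8474, ρ_SOR = 0.8474

With n=37, ρ(Jacobi) = cos(π/38) = 0.9966.
root = sin(π/38) = 0.08258  (since 1−cos² = sin²).
Young: ω* = 2/(1+√(1−ρ_J²)) = 2/(1+0.08258) = 2/1.08258 = 1.8474.
and ρ(B_{ω*}) = 1.8474 − 1 = 0.8474.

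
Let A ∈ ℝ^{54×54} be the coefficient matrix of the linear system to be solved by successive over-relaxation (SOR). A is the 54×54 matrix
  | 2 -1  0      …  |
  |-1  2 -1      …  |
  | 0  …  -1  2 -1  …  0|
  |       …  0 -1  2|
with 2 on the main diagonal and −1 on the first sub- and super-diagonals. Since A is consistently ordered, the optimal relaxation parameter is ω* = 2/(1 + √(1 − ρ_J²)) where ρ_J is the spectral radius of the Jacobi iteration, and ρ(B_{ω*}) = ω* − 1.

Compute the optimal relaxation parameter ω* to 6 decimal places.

ω* = 1.891989

[ρ_J] n=54: ρ(B_J) = cos(π/(n+1)) = cos(π/55) = 0.998369.
root = sin(π/55) = 0.0570888  (since 1−cos² = sin²).
Then 2/(1+√(1−ρ_J²)) = 2/(1+0.0570888); ω* = 2/1.0570888 = 1.891989.
[ρ_SOR] ω* − 1 = 0.891989.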